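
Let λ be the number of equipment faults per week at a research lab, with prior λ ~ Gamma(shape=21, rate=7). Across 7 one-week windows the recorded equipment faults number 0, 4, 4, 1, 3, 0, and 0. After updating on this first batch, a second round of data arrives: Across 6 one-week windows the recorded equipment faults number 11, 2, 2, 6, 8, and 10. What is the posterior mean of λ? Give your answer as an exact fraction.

Total count: 0 + 4 + 4 + 1 + 3 + 0 + 0 = 12.
Total exposure: 7 weeks.
After the first batch: Gamma(21 + 12, 7 + 7) = Gamma(33, 14).
Total count: 11 + 2 + 2 + 6 + 8 + 10 = 39.
Total exposure: 6 weeks.
After the second batch: Gamma(33 + 39, 14 + 6) = Gamma(72, 20).
Posterior mean = α'/β' = 72/20 = 18/5.

18/5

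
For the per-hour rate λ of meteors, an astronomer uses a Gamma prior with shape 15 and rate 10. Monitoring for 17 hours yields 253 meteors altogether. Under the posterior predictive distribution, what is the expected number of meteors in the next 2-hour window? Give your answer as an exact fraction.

536/27

Total count 253 over total exposure 17 hours.
Conjugate update: add total count to the shape and total exposure to the rate, giving Gamma(268, 27).
Predictive mean over a 2-hour window = T·E[λ|data] = 2·268/27 = 536/27.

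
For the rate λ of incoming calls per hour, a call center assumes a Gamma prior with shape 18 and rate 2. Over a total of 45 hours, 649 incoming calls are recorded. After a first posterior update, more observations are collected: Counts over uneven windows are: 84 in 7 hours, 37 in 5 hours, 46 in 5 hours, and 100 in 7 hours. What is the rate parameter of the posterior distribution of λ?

Total count 649 over total exposure 45 hours.
After the first batch: Gamma(18 + 649, 2 + 45) = Gamma(667, 47).
Total count: 84 + 37 + 46 + 100 = 267.
Total exposure: 7 + 5 + 5 + 7 = 24 hours.
After the second batch: Gamma(667 + 267, 47 + 24) = Gamma(934, 71).

71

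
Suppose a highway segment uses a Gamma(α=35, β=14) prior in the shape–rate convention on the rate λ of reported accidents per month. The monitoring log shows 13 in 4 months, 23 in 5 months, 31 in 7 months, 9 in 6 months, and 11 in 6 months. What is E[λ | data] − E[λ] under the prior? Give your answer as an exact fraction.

Total count: 13 + 23 + 31 + 9 + 11 = 87.
Total exposure: 4 + 5 + 7 + 6 + 6 = 28 months.
The Gamma prior is conjugate for the Poisson rate, so λ | data ~ Gamma(35+87, 14+28) = Gamma(122, 42).
Posterior mean = 122/42 = 61/21; prior mean = 35/14 = 5/2. Difference = 61/21 − 5/2 = 17/42.

17/42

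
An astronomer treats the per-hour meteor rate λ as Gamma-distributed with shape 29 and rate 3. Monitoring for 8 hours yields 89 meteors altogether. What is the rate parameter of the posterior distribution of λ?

Total count 89 over total exposure 8 hours.
The Gamma prior is conjugate for the Poisson rate, so λ | data ~ Gamma(29+89, 3+8) = Gamma(118, 11).

11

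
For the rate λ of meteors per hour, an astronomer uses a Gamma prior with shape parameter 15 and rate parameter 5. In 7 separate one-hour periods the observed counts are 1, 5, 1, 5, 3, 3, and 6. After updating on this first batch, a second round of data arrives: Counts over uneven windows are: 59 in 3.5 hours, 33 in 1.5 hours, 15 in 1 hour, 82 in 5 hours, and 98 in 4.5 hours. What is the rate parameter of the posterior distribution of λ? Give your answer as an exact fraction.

Total count: 1 + 5 + 1 + 5 + 3 + 3 + 6 = 24.
Total exposure: 7 hours.
After the first batch: Gamma(15 + 24, 5 + 7) = Gamma(39, 12).
Total count: 59 + 33 + 15 + 82 + 98 = 287.
Total exposure: 3.5 + 1.5 + 1 + 5 + 4.5 = 15.5 hours.
After the second batch: Gamma(39 + 287, 12 + 15.5) = Gamma(326, 55/2).

55/2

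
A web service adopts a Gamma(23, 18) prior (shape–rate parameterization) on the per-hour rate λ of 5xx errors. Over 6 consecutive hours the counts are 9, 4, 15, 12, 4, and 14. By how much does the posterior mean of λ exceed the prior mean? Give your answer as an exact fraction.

151/72

Total count: 9 + 4 + 15 + 12 + 4 + 14 = 58.
Total exposure: 6 hours.
The Gamma prior is conjugate for the Poisson rate, so λ | data ~ Gamma(23+58, 18+6) = Gamma(81, 24).
Posterior mean = 81/24 = 27/8; prior mean = 23/18 = 23/18. Difference = 27/8 − 23/18 = 151/72.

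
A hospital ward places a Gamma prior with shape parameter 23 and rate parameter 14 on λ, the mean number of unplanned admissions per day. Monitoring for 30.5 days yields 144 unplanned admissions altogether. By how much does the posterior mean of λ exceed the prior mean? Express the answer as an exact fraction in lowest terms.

2629/1246

Total count 144 over total exposure 30.5 days.
The Gamma prior is conjugate for the Poisson rate, so λ | data ~ Gamma(23+144, 14+30.5) = Gamma(167, 89/2).
Posterior mean = 167/(89/2) = 334/89; prior mean = 23/14 = 23/14. Difference = 334/89 − 23/14 = 2629/1246.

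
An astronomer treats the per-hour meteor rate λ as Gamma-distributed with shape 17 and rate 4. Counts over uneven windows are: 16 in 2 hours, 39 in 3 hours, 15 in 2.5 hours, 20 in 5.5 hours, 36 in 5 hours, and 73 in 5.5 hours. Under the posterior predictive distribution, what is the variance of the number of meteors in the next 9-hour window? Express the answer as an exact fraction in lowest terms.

283824/3025

Total count: 16 + 39 + 15 + 20 + 36 + 73 = 199.
Total exposure: 2 + 3 + 2.5 + 5.5 + 5 + 5.5 = 23.5 hours.
Posterior: α' = 17 + 199 = 216, β' = 4 + 23.5 = 55/2.
The posterior predictive for a window of length T is Negative Binomial with variance T·α'·(β'+T)/β'² = 9·216·(73/2)/(3025/4) = 283824/3025.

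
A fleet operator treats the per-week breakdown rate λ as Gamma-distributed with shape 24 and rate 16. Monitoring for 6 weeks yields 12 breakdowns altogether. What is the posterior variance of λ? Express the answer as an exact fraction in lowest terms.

9/121

Total count 12 over total exposure 6 weeks.
By Gamma–Poisson conjugacy, the posterior is Gamma(α + Σx, β + Σt) = Gamma(24 + 12, 16 + 6) = Gamma(36, 22).
Posterior variance = α'/β'² = 36/484 = 9/121.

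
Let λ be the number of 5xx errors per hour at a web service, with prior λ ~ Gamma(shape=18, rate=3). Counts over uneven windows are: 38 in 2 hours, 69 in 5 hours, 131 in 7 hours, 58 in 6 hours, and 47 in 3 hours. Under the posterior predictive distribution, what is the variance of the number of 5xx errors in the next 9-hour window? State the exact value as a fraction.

113715/676

Total count: 38 + 69 + 131 + 58 + 47 = 343.
Total exposure: 2 + 5 + 7 + 6 + 3 = 23 hours.
Conjugate update: add total count to the shape and total exposure to the rate, giving Gamma(361, 26).
The posterior predictive for a window of length T is Negative Binomial with variance T·α'·(β'+T)/β'² = 9·361·35/676 = 113715/676.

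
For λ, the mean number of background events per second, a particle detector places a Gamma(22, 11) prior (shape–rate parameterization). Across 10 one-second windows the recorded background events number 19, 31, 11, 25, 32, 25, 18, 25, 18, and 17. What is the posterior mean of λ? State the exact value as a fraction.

Total count: 19 + 31 + 11 + 25 + 32 + 25 + 18 + 25 + 18 + 17 = 221.
Total exposure: 10 seconds.
By Gamma–Poisson conjugacy, the posterior is Gamma(α + Σx, β + Σt) = Gamma(22 + 221, 11 + 10) = Gamma(243, 21).
Posterior mean = α'/β' = 243/21 = 81/7.

81/7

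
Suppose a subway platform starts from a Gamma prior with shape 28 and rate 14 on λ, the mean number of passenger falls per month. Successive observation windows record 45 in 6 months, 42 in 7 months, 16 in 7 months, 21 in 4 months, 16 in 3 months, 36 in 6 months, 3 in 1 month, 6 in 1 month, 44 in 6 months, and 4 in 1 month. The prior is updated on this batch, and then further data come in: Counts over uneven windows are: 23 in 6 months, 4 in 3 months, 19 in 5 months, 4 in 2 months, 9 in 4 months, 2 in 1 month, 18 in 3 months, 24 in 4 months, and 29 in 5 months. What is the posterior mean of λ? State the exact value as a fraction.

393/89

Total count: 45 + 42 + 16 + 21 + 16 + 36 + 3 + 6 + 44 + 4 = 233.
Total exposure: 6 + 7 + 7 + 4 + 3 + 6 + 1 + 1 + 6 + 1 = 42 months.
After the first batch: Gamma(28 + 233, 14 + 42) = Gamma(261, 56).
Total count: 23 + 4 + 19 + 4 + 9 + 2 + 18 + 24 + 29 = 132.
Total exposure: 6 + 3 + 5 + 2 + 4 + 1 + 3 + 4 + 5 = 33 months.
After the second batch: Gamma(261 + 132, 56 + 33) = Gamma(393, 89).
Posterior mean = α'/β' = 393/89.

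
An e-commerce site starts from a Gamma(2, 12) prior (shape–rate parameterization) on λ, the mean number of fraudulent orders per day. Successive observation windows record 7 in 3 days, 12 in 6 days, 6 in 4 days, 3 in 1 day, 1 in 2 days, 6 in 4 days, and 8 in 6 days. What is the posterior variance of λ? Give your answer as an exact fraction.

Total count: 7 + 12 + 6 + 3 + 1 + 6 + 8 = 43.
Total exposure: 3 + 6 + 4 + 1 + 2 + 4 + 6 = 26 days.
Posterior: α' = 2 + 43 = 45, β' = 12 + 26 = 38.
Posterior variance = α'/β'² = 45/1444.

45/1444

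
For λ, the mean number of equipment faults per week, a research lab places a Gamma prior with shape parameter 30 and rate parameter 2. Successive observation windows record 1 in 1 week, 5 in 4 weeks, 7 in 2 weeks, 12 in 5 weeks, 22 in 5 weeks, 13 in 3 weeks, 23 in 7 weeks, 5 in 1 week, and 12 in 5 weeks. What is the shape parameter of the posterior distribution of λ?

Total count: 1 + 5 + 7 + 12 + 22 + 13 + 23 + 5 + 12 = 100.
Total exposure: 1 + 4 + 2 + 5 + 5 + 3 + 7 + 1 + 5 = 33 weeks.
Posterior: α' = 30 + 100 = 130, β' = 2 + 33 = 35.

130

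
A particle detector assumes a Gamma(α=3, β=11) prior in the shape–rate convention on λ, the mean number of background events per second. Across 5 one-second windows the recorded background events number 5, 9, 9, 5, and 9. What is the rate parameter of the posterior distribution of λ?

16

Total count: 5 + 9 + 9 + 5 + 9 = 37.
Total exposure: 5 seconds.
Posterior: α' = 3 + 37 = 40, β' = 11 + 5 = 16.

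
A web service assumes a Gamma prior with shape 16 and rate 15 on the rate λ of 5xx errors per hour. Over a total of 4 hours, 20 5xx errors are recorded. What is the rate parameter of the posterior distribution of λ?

Total count 20 over total exposure 4 hours.
The Gamma prior is conjugate for the Poisson rate, so λ | data ~ Gamma(16+20, 15+4) = Gamma(36, 19).

19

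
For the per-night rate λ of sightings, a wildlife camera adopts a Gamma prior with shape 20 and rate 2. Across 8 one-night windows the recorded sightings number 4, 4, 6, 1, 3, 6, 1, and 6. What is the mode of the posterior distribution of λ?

5

Total count: 4 + 4 + 6 + 1 + 3 + 6 + 1 + 6 = 31.
Total exposure: 8 nights.
Conjugate update: add total count to the shape and total exposure to the rate, giving Gamma(51, 10).
Posterior mode = (α'−1)/β' = 50/10 = 5.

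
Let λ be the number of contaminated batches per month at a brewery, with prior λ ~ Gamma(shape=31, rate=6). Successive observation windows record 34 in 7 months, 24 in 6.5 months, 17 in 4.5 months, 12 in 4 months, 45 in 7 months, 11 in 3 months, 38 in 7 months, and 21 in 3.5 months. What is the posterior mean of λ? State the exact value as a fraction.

466/97

Total count: 34 + 24 + 17 + 12 + 45 + 11 + 38 + 21 = 202.
Total exposure: 7 + 6.5 + 4.5 + 4 + 7 + 3 + 7 + 3.5 = 42.5 months.
Conjugate update: add total count to the shape and total exposure to the rate, giving Gamma(233, 97/2).
Posterior mean = α'/β' = 233/(97/2) = 466/97.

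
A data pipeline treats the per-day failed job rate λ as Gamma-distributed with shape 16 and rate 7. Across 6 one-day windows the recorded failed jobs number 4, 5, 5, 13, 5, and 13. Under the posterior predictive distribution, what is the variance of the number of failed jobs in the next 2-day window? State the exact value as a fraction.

Total count: 4 + 5 + 5 + 13 + 5 + 13 = 45.
Total exposure: 6 days.
Posterior: α' = 16 + 45 = 61, β' = 7 + 6 = 13.
The posterior predictive for a window of length T is Negative Binomial with variance T·α'·(β'+T)/β'² = 2·61·15/169 = 1830/169.

1830/169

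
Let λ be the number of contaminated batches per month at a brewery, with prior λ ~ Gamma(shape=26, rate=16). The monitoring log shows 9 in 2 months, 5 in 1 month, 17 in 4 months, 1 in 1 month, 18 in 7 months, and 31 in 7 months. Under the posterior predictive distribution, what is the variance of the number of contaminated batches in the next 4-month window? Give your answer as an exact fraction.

4494/361

Total count: 9 + 5 + 17 + 1 + 18 + 31 = 81.
Total exposure: 2 + 1 + 4 + 1 + 7 + 7 = 22 months.
The Gamma prior is conjugate for the Poisson rate, so λ | data ~ Gamma(26+81, 16+22) = Gamma(107, 38).
The posterior predictive for a window of length T is Negative Binomial with variance T·α'·(β'+T)/β'² = 4·107·42/1444 = 4494/361.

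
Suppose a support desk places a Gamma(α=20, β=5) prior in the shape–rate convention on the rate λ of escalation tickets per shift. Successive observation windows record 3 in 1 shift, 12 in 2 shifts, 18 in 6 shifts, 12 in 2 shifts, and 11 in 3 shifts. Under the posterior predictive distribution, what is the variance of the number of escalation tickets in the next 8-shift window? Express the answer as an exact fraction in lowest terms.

864/19

Total count: 3 + 12 + 18 + 12 + 11 = 56.
Total exposure: 1 + 2 + 6 + 2 + 3 = 14 shifts.
By Gamma–Poisson conjugacy, the posterior is Gamma(α + Σx, β + Σt) = Gamma(20 + 56, 5 + 14) = Gamma(76, 19).
The posterior predictive for a window of length T is Negative Binomial with variance T·α'·(β'+T)/β'² = 8·76·27/361 = 864/19.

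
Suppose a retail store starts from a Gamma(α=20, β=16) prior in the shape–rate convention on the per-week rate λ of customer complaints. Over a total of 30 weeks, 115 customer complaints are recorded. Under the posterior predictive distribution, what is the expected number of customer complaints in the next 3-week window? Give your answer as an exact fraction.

405/46

Total count 115 over total exposure 30 weeks.
Conjugate update: add total count to the shape and total exposure to the rate, giving Gamma(135, 46).
Predictive mean over a 3-week window = T·E[λ|data] = 3·135/46 = 405/46.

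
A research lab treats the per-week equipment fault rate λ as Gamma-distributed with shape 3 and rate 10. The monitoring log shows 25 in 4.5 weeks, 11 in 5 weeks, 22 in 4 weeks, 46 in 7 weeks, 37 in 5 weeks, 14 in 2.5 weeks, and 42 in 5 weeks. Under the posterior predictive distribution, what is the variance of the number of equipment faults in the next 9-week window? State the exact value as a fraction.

Total count: 25 + 11 + 22 + 46 + 37 + 14 + 42 = 197.
Total exposure: 4.5 + 5 + 4 + 7 + 5 + 2.5 + 5 = 33 weeks.
Conjugate update: add total count to the shape and total exposure to the rate, giving Gamma(200, 43).
The posterior predictive for a window of length T is Negative Binomial with variance T·α'·(β'+T)/β'² = 9·200·52/1849 = 93600/1849.

93600/1849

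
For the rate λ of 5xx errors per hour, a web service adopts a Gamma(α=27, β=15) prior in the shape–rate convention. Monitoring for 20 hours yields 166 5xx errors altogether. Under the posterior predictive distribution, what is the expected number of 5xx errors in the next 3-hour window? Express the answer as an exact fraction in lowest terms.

Total count 166 over total exposure 20 hours.
The Gamma prior is conjugate for the Poisson rate, so λ | data ~ Gamma(27+166, 15+20) = Gamma(193, 35).
Predictive mean over a 3-hour window = T·E[λ|data] = 3·193/35 = 579/35.

579/35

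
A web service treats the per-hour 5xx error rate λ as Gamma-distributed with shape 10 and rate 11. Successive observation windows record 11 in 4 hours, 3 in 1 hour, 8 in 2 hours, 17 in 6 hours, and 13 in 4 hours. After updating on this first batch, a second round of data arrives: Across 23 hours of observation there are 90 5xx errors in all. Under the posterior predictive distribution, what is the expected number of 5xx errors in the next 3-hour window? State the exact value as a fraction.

152/17

Total count: 11 + 3 + 8 + 17 + 13 = 52.
Total exposure: 4 + 1 + 2 + 6 + 4 = 17 hours.
After the first batch: Gamma(10 + 52, 11 + 17) = Gamma(62, 28).
Total count 90 over total exposure 23 hours.
After the second batch: Gamma(62 + 90, 28 + 23) = Gamma(152, 51).
Predictive mean over a 3-hour window = T·E[λ|data] = 3·152/51 = 152/17.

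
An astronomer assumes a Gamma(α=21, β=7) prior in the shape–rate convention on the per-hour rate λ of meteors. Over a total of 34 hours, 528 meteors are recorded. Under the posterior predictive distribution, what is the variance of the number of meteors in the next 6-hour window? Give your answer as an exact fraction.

Total count 528 over total exposure 34 hours.
Posterior: α' = 21 + 528 = 549, β' = 7 + 34 = 41.
The posterior predictive for a window of length T is Negative Binomial with variance T·α'·(β'+T)/β'² = 6·549·47/1681 = 154818/1681.

154818/1681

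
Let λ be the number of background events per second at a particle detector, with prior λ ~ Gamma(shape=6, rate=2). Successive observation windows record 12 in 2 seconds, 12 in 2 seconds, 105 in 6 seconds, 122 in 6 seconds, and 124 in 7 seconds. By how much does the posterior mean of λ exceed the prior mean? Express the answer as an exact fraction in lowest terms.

Total count: 12 + 12 + 105 + 122 + 124 = 375.
Total exposure: 2 + 2 + 6 + 6 + 7 = 23 seconds.
By Gamma–Poisson conjugacy, the posterior is Gamma(α + Σx, β + Σt) = Gamma(6 + 375, 2 + 23) = Gamma(381, 25).
Posterior mean = 381/25 = 381/25; prior mean = 6/2 = 3. Difference = 381/25 − 3 = 306/25.

306/25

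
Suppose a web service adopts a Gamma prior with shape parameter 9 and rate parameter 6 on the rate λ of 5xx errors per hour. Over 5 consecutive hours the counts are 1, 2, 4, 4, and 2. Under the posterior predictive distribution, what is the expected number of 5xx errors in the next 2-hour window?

Total count: 1 + 2 + 4 + 4 + 2 = 13.
Total exposure: 5 hours.
Conjugate update: add total count to the shape and total exposure to the rate, giving Gamma(22, 11).
Predictive mean over a 2-hour window = T·E[λ|data] = 2·22/11 = 4.

4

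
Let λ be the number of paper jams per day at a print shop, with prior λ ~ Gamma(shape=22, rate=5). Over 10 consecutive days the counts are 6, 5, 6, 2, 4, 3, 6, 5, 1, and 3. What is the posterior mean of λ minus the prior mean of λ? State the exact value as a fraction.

Total count: 6 + 5 + 6 + 2 + 4 + 3 + 6 + 5 + 1 + 3 = 41.
Total exposure: 10 days.
The Gamma prior is conjugate for the Poisson rate, so λ | data ~ Gamma(22+41, 5+10) = Gamma(63, 15).
Posterior mean = 63/15 = 21/5; prior mean = 22/5 = 22/5. Difference = 21/5 − 22/5 = -1/5.

-1/5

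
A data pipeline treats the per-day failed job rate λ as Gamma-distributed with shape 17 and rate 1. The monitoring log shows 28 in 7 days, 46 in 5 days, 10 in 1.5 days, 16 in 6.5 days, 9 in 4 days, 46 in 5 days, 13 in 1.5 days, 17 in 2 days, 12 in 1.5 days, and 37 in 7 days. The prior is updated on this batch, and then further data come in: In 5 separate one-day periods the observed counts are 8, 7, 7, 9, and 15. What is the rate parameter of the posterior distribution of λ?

Total count: 28 + 46 + 10 + 16 + 9 + 46 + 13 + 17 + 12 + 37 = 234.
Total exposure: 7 + 5 + 1.5 + 6.5 + 4 + 5 + 1.5 + 2 + 1.5 + 7 = 41 days.
After the first batch: Gamma(17 + 234, 1 + 41) = Gamma(251, 42).
Total count: 8 + 7 + 7 + 9 + 15 = 46.
Total exposure: 5 days.
After the second batch: Gamma(251 + 46, 42 + 5) = Gamma(297, 47).

47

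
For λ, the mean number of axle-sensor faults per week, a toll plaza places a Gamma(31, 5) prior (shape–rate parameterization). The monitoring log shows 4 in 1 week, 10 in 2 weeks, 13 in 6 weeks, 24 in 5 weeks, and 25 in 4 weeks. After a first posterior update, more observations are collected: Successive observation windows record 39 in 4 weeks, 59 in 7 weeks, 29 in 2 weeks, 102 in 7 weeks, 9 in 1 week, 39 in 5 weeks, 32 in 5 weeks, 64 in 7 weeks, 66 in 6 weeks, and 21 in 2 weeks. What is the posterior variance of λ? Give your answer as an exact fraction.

63/529

Total count: 4 + 10 + 13 + 24 + 25 = 76.
Total exposure: 1 + 2 + 6 + 5 + 4 = 18 weeks.
After the first batch: Gamma(31 + 76, 5 + 18) = Gamma(107, 23).
Total count: 39 + 59 + 29 + 102 + 9 + 39 + 32 + 64 + 66 + 21 = 460.
Total exposure: 4 + 7 + 2 + 7 + 1 + 5 + 5 + 7 + 6 + 2 = 46 weeks.
After the second batch: Gamma(107 + 460, 23 + 46) = Gamma(567, 69).
Posterior variance = α'/β'² = 567/4761 = 63/529.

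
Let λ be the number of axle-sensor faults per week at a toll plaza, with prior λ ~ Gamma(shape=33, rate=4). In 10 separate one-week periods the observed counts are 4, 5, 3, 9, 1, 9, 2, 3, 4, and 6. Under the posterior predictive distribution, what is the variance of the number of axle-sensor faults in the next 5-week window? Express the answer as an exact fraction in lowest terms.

7505/196

Total count: 4 + 5 + 3 + 9 + 1 + 9 + 2 + 3 + 4 + 6 = 46.
Total exposure: 10 weeks.
The Gamma prior is conjugate for the Poisson rate, so λ | data ~ Gamma(33+46, 4+10) = Gamma(79, 14).
The posterior predictive for a window of length T is Negative Binomial with variance T·α'·(β'+T)/β'² = 5·79·19/196 = 7505/196.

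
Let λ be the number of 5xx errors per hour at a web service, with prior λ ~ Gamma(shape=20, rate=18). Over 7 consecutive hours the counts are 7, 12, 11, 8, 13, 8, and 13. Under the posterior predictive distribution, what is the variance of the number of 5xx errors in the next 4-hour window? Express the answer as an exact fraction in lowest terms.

10672/625

Total count: 7 + 12 + 11 + 8 + 13 + 8 + 13 = 72.
Total exposure: 7 hours.
Posterior: α' = 20 + 72 = 92, β' = 18 + 7 = 25.
The posterior predictive for a window of length T is Negative Binomial with variance T·α'·(β'+T)/β'² = 4·92·29/625 = 10672/625.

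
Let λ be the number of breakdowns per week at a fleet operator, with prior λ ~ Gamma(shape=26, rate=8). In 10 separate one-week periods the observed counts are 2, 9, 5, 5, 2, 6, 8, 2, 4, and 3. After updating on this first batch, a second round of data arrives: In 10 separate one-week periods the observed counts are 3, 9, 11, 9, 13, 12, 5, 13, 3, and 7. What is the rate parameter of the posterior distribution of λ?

28

Total count: 2 + 9 + 5 + 5 + 2 + 6 + 8 + 2 + 4 + 3 = 46.
Total exposure: 10 weeks.
After the first batch: Gamma(26 + 46, 8 + 10) = Gamma(72, 18).
Total count: 3 + 9 + 11 + 9 + 13 + 12 + 5 + 13 + 3 + 7 = 85.
Total exposure: 10 weeks.
After the second batch: Gamma(72 + 85, 18 + 10) = Gamma(157, 28).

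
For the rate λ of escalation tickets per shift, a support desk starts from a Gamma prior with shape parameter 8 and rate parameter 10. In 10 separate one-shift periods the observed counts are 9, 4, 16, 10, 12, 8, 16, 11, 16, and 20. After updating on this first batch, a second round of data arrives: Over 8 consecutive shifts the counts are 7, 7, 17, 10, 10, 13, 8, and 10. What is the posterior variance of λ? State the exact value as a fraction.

Total count: 9 + 4 + 16 + 10 + 12 + 8 + 16 + 11 + 16 + 20 = 122.
Total exposure: 10 shifts.
After the first batch: Gamma(8 + 122, 10 + 10) = Gamma(130, 20).
Total count: 7 + 7 + 17 + 10 + 10 + 13 + 8 + 10 = 82.
Total exposure: 8 shifts.
After the second batch: Gamma(130 + 82, 20 + 8) = Gamma(212, 28).
Posterior variance = α'/β'² = 212/784 = 53/196.

53/196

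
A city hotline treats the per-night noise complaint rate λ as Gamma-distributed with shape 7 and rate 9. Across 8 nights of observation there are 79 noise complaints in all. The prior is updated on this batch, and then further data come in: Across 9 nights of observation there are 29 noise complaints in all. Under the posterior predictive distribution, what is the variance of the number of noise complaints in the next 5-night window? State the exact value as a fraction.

Total count 79 over total exposure 8 nights.
After the first batch: Gamma(7 + 79, 9 + 8) = Gamma(86, 17).
Total count 29 over total exposure 9 nights.
After the second batch: Gamma(86 + 29, 17 + 9) = Gamma(115, 26).
The posterior predictive for a window of length T is Negative Binomial with variance T·α'·(β'+T)/β'² = 5·115·31/676 = 17825/676.

17825/676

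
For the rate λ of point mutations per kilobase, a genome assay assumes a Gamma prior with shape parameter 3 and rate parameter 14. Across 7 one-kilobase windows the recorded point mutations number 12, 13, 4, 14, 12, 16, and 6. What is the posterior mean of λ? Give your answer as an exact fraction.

Total count: 12 + 13 + 4 + 14 + 12 + 16 + 6 = 77.
Total exposure: 7 kilobases.
By Gamma–Poisson conjugacy, the posterior is Gamma(α + Σx, β + Σt) = Gamma(3 + 77, 14 + 7) = Gamma(80, 21).
Posterior mean = α'/β' = 80/21.

80/21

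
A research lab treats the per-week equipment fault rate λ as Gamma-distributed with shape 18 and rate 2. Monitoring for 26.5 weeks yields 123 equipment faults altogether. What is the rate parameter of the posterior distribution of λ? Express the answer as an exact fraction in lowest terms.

Total count 123 over total exposure 26.5 weeks.
The Gamma prior is conjugate for the Poisson rate, so λ | data ~ Gamma(18+123, 2+26.5) = Gamma(141, 57/2).

57/2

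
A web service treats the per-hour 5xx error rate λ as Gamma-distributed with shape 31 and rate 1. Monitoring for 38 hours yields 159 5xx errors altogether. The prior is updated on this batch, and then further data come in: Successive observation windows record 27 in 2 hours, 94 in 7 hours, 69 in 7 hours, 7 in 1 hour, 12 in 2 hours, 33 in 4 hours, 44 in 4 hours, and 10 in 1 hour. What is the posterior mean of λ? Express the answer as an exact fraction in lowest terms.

Total count 159 over total exposure 38 hours.
After the first batch: Gamma(31 + 159, 1 + 38) = Gamma(190, 39).
Total count: 27 + 94 + 69 + 7 + 12 + 33 + 44 + 10 = 296.
Total exposure: 2 + 7 + 7 + 1 + 2 + 4 + 4 + 1 = 28 hours.
After the second batch: Gamma(190 + 296, 39 + 28) = Gamma(486, 67).
Posterior mean = α'/β' = 486/67.

486/67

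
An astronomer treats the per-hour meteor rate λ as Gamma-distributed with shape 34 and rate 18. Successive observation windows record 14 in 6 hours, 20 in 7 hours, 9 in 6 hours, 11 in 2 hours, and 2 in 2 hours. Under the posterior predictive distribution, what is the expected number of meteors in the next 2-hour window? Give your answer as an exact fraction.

Total count: 14 + 20 + 9 + 11 + 2 = 56.
Total exposure: 6 + 7 + 6 + 2 + 2 = 23 hours.
The Gamma prior is conjugate for the Poisson rate, so λ | data ~ Gamma(34+56, 18+23) = Gamma(90, 41).
Predictive mean over a 2-hour window = T·E[λ|data] = 2·90/41 = 180/41.

180/41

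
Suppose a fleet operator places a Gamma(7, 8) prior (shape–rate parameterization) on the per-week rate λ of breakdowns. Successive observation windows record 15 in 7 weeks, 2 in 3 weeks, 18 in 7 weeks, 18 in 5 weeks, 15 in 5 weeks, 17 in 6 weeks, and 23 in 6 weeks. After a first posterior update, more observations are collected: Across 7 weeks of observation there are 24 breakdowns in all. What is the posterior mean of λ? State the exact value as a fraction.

139/54

Total count: 15 + 2 + 18 + 18 + 15 + 17 + 23 = 108.
Total exposure: 7 + 3 + 7 + 5 + 5 + 6 + 6 = 39 weeks.
After the first batch: Gamma(7 + 108, 8 + 39) = Gamma(115, 47).
Total count 24 over total exposure 7 weeks.
After the second batch: Gamma(115 + 24, 47 + 7) = Gamma(139, 54).
Posterior mean = α'/β' = 139/54.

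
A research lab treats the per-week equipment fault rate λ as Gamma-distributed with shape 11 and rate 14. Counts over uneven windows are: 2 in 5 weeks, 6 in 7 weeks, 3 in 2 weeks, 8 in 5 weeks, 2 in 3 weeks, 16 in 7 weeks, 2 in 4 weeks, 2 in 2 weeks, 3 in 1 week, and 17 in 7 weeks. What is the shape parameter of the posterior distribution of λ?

72

Total count: 2 + 6 + 3 + 8 + 2 + 16 + 2 + 2 + 3 + 17 = 61.
Total exposure: 5 + 7 + 2 + 5 + 3 + 7 + 4 + 2 + 1 + 7 = 43 weeks.
By Gamma–Poisson conjugacy, the posterior is Gamma(α + Σx, β + Σt) = Gamma(11 + 61, 14 + 43) = Gamma(72, 57).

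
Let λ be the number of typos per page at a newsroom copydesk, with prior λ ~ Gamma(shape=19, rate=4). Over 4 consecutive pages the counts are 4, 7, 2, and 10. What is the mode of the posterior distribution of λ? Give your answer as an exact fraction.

41/8

Total count: 4 + 7 + 2 + 10 = 23.
Total exposure: 4 pages.
Posterior: α' = 19 + 23 = 42, β' = 4 + 4 = 8.
Posterior mode = (α'−1)/β' = 41/8.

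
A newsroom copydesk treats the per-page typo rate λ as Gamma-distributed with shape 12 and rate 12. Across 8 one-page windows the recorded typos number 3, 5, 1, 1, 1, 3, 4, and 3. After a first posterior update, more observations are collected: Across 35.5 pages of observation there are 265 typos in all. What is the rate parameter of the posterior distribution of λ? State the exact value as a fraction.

Total count: 3 + 5 + 1 + 1 + 1 + 3 + 4 + 3 = 21.
Total exposure: 8 pages.
After the first batch: Gamma(12 + 21, 12 + 8) = Gamma(33, 20).
Total count 265 over total exposure 35.5 pages.
After the second batch: Gamma(33 + 265, 20 + 35.5) = Gamma(298, 111/2).

111/2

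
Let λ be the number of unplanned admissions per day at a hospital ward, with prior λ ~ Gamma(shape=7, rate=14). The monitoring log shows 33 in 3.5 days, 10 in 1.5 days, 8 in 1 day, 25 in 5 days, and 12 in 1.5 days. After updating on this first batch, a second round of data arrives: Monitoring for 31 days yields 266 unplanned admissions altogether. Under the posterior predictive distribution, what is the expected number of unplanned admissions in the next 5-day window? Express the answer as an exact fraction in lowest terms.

722/23

Total count: 33 + 10 + 8 + 25 + 12 = 88.
Total exposure: 3.5 + 1.5 + 1 + 5 + 1.5 = 12.5 days.
After the first batch: Gamma(7 + 88, 14 + 12.5) = Gamma(95, 53/2).
Total count 266 over total exposure 31 days.
After the second batch: Gamma(95 + 266, 53/2 + 31) = Gamma(361, 115/2).
Predictive mean over a 5-day window = T·E[λ|data] = 5·361/(115/2) = 722/23.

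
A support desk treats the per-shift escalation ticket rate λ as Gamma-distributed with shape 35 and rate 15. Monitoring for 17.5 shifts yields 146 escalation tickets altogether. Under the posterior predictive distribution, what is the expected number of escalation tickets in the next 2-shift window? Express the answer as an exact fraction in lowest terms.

724/65

Total count 146 over total exposure 17.5 shifts.
Conjugate update: add total count to the shape and total exposure to the rate, giving Gamma(181, 65/2).
Predictive mean over a 2-shift window = T·E[λ|data] = 2·181/(65/2) = 724/65.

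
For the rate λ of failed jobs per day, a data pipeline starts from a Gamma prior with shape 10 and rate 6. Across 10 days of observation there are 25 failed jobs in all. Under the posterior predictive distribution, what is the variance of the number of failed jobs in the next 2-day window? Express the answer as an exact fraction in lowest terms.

315/64

Total count 25 over total exposure 10 days.
Gamma(α, β) with Poisson data over total exposure Σt gives posterior Gamma(α+Σx, β+Σt) = Gamma(35, 16).
The posterior predictive for a window of length T is Negative Binomial with variance T·α'·(β'+T)/β'² = 2·35·18/256 = 315/64.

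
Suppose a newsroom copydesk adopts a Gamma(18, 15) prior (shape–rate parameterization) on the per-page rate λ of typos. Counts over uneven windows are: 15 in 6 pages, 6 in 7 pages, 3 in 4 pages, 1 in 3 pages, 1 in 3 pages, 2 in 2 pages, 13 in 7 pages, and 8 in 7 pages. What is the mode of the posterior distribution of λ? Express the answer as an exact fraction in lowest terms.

Total count: 15 + 6 + 3 + 1 + 1 + 2 + 13 + 8 = 49.
Total exposure: 6 + 7 + 4 + 3 + 3 + 2 + 7 + 7 = 39 pages.
By Gamma–Poisson conjugacy, the posterior is Gamma(α + Σx, β + Σt) = Gamma(18 + 49, 15 + 39) = Gamma(67, 54).
Posterior mode = (α'−1)/β' = 66/54 = 11/9.

11/9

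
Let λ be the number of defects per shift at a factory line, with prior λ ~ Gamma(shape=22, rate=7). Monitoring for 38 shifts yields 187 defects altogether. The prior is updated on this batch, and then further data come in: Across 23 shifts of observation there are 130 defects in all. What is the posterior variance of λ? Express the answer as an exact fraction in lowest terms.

Total count 187 over total exposure 38 shifts.
After the first batch: Gamma(22 + 187, 7 + 38) = Gamma(209, 45).
Total count 130 over total exposure 23 shifts.
After the second batch: Gamma(209 + 130, 45 + 23) = Gamma(339, 68).
Posterior variance = α'/β'² = 339/4624.

339/4624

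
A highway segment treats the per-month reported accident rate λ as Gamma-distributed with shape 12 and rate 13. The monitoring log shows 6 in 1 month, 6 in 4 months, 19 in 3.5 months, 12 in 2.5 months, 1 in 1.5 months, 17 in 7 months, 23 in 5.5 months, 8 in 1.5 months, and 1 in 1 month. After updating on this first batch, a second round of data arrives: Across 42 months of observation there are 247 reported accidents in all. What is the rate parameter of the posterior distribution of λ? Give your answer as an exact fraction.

165/2

Total count: 6 + 6 + 19 + 12 + 1 + 17 + 23 + 8 + 1 = 93.
Total exposure: 1 + 4 + 3.5 + 2.5 + 1.5 + 7 + 5.5 + 1.5 + 1 = 27.5 months.
After the first batch: Gamma(12 + 93, 13 + 27.5) = Gamma(105, 81/2).
Total count 247 over total exposure 42 months.
After the second batch: Gamma(105 + 247, 81/2 + 42) = Gamma(352, 165/2).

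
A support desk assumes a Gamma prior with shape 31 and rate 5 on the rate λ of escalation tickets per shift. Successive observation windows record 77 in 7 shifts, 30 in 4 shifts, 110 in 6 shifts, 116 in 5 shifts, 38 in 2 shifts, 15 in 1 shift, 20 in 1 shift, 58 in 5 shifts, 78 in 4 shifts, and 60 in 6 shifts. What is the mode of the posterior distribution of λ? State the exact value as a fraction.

Total count: 77 + 30 + 110 + 116 + 38 + 15 + 20 + 58 + 78 + 60 = 602.
Total exposure: 7 + 4 + 6 + 5 + 2 + 1 + 1 + 5 + 4 + 6 = 41 shifts.
By Gamma–Poisson conjugacy, the posterior is Gamma(α + Σx, β + Σt) = Gamma(31 + 602, 5 + 41) = Gamma(633, 46).
Posterior mode = (α'−1)/β' = 632/46 = 316/23.

316/23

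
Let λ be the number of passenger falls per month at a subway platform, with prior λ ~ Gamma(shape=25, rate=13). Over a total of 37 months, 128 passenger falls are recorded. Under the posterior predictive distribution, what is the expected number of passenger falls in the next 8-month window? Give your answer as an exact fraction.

Total count 128 over total exposure 37 months.
Posterior: α' = 25 + 128 = 153, β' = 13 + 37 = 50.
Predictive mean over an 8-month window = T·E[λ|data] = 8·153/50 = 612/25.

612/25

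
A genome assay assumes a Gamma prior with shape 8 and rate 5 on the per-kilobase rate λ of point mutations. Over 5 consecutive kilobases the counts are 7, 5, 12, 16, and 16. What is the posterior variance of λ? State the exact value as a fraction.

16/25

Total count: 7 + 5 + 12 + 16 + 16 = 56.
Total exposure: 5 kilobases.
Posterior: α' = 8 + 56 = 64, β' = 5 + 5 = 10.
Posterior variance = α'/β'² = 64/100 = 16/25.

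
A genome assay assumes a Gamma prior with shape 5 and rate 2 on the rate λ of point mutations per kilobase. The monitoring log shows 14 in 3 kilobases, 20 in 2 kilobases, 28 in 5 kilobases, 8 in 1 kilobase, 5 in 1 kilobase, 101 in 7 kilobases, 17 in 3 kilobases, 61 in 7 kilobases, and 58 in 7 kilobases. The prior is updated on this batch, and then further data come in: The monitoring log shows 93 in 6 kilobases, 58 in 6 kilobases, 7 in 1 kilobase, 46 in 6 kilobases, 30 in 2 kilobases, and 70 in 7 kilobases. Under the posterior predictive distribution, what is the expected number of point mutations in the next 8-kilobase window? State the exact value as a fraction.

828/11

Total count: 14 + 20 + 28 + 8 + 5 + 101 + 17 + 61 + 58 = 312.
Total exposure: 3 + 2 + 5 + 1 + 1 + 7 + 3 + 7 + 7 = 36 kilobases.
After the first batch: Gamma(5 + 312, 2 + 36) = Gamma(317, 38).
Total count: 93 + 58 + 7 + 46 + 30 + 70 = 304.
Total exposure: 6 + 6 + 1 + 6 + 2 + 7 = 28 kilobases.
After the second batch: Gamma(317 + 304, 38 + 28) = Gamma(621, 66).
Predictive mean over an 8-kilobase window = T·E[λ|data] = 8·621/66 = 828/11.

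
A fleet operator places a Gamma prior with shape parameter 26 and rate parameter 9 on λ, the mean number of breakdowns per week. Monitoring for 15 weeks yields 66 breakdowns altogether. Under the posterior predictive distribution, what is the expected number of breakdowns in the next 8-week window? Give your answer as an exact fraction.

92/3

Total count 66 over total exposure 15 weeks.
The Gamma prior is conjugate for the Poisson rate, so λ | data ~ Gamma(26+66, 9+15) = Gamma(92, 24).
Predictive mean over an 8-week window = T·E[λ|data] = 8·92/24 = 92/3.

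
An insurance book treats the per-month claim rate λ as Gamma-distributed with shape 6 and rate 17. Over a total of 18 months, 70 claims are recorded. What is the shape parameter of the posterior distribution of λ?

76

Total count 70 over total exposure 18 months.
Conjugate update: add total count to the shape and total exposure to the rate, giving Gamma(76, 35).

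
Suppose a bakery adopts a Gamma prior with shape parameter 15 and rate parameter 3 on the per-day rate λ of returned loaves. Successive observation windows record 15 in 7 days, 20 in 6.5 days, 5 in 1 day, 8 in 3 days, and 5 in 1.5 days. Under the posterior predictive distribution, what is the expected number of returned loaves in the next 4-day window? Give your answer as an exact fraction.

Total count: 15 + 20 + 5 + 8 + 5 = 53.
Total exposure: 7 + 6.5 + 1 + 3 + 1.5 = 19 days.
Posterior: α' = 15 + 53 = 68, β' = 3 + 19 = 22.
Predictive mean over a 4-day window = T·E[λ|data] = 4·68/22 = 136/11.

136/11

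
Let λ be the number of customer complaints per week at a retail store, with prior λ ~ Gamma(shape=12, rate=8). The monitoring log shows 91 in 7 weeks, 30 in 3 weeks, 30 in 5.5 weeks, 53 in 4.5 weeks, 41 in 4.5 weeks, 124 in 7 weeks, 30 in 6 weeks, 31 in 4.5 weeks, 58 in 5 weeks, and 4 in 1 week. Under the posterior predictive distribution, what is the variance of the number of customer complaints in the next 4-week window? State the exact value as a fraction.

Total count: 91 + 30 + 30 + 53 + 41 + 124 + 30 + 31 + 58 + 4 = 492.
Total exposure: 7 + 3 + 5.5 + 4.5 + 4.5 + 7 + 6 + 4.5 + 5 + 1 = 48 weeks.
Gamma(α, β) with Poisson data over total exposure Σt gives posterior Gamma(α+Σx, β+Σt) = Gamma(504, 56).
The posterior predictive for a window of length T is Negative Binomial with variance T·α'·(β'+T)/β'² = 4·504·60/3136 = 270/7.

270/7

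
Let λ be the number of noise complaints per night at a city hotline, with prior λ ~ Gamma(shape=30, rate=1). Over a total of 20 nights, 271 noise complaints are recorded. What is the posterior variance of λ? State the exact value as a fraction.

Total count 271 over total exposure 20 nights.
The Gamma prior is conjugate for the Poisson rate, so λ | data ~ Gamma(30+271, 1+20) = Gamma(301, 21).
Posterior variance = α'/β'² = 301/441 = 43/63.

43/63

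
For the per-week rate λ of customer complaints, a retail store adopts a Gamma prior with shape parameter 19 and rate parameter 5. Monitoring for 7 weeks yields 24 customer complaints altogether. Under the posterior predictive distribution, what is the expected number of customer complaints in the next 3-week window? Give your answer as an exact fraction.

Total count 24 over total exposure 7 weeks.
Gamma(α, β) with Poisson data over total exposure Σt gives posterior Gamma(α+Σx, β+Σt) = Gamma(43, 12).
Predictive mean over a 3-week window = T·E[λ|data] = 3·43/12 = 43/4.

43/4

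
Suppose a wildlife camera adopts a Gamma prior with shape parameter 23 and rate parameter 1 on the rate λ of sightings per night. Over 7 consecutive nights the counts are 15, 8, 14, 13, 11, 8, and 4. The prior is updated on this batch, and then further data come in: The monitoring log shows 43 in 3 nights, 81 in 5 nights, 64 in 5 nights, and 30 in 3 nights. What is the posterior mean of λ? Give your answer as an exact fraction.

157/12

Total count: 15 + 8 + 14 + 13 + 11 + 8 + 4 = 73.
Total exposure: 7 nights.
After the first batch: Gamma(23 + 73, 1 + 7) = Gamma(96, 8).
Total count: 43 + 81 + 64 + 30 = 218.
Total exposure: 3 + 5 + 5 + 3 = 16 nights.
After the second batch: Gamma(96 + 218, 8 + 16) = Gamma(314, 24).
Posterior mean = α'/β' = 314/24 = 157/12.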